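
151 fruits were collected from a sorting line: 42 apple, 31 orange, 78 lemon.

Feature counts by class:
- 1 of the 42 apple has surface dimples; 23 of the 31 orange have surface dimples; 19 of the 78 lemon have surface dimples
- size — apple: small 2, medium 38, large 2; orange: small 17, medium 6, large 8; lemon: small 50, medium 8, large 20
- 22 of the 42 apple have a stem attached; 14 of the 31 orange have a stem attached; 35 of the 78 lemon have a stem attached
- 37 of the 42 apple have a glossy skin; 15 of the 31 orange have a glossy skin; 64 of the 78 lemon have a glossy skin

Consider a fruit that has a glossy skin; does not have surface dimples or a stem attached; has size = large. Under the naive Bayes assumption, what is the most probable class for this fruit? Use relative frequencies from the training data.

apple: (42/151) × (41/42) × (2/42) × (20/42) × (37/42) ≈ 0.00542401
orange: (31/151) × (8/31) × (8/31) × (17/31) × (15/31) ≈ 0.00362792
lemon: (78/151) × (59/78) × (20/78) × (43/78) × (64/78) ≈ 0.0453179
Highest score → lemon.

lemon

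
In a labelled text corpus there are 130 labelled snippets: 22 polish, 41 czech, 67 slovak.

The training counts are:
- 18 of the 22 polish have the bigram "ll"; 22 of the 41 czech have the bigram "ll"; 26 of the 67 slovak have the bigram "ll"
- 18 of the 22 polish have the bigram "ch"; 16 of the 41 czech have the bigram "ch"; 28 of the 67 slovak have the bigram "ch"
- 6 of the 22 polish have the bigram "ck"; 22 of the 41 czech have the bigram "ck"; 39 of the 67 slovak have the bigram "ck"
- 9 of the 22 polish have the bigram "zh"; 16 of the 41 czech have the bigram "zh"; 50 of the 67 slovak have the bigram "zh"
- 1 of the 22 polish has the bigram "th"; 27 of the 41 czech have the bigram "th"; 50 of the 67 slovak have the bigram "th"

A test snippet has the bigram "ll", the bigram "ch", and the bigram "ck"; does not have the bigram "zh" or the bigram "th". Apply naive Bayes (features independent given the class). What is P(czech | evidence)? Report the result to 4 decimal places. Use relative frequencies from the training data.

0.2641

polish: (22/130) × (18/22) × (18/22) × (6/22) × (13/22) × (21/22) ≈ 0.0174271
czech: (41/130) × (22/41) × (16/41) × (22/41) × (25/41) × (14/41) ≈ 0.00737827
slovak: (67/130) × (26/67) × (28/67) × (39/67) × (17/67) × (17/67) ≈ 0.00313221
P(czech | x) = 0.00737827 / 0.02793758 ≈ 0.2641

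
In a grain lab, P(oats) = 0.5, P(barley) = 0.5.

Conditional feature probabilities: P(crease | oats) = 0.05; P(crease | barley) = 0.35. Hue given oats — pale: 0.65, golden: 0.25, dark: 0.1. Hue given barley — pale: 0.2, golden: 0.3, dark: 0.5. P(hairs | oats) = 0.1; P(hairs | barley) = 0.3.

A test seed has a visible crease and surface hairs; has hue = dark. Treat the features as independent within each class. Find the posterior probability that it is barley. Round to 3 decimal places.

oats: 0.5 × 0.05 × 0.1 × 0.1 = 0.00025
barley: 0.5 × 0.35 × 0.5 × 0.3 = 0.02625
P(barley | x) = 0.02625 / 0.0265 ≈ 0.991

0.991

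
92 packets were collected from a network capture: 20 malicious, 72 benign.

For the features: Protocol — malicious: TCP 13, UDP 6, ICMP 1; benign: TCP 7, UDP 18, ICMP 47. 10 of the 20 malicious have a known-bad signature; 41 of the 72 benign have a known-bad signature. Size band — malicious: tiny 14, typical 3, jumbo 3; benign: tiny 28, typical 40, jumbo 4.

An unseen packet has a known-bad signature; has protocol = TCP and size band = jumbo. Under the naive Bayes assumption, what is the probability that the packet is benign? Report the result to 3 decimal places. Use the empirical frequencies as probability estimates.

malicious: (20/92) × (13/20) × (10/20) × (3/20) ≈ 0.0105978
benign: (72/92) × (7/72) × (41/72) × (4/72) ≈ 0.00240707
P(benign | x) = 0.00240707 / 0.01300487 ≈ 0.185

0.185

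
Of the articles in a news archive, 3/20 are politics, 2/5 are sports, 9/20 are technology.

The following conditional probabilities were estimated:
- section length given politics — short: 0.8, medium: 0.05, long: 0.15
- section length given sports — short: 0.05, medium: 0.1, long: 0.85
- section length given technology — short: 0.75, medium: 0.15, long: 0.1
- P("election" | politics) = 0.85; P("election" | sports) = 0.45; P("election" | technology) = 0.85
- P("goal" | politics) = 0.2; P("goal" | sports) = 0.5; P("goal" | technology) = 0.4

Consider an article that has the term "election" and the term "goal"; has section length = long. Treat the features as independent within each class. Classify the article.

politics: 0.15 × 0.15 × 0.85 × 0.2 = 0.003825
sports: 0.4 × 0.85 × 0.45 × 0.5 = 0.0765
technology: 0.45 × 0.1 × 0.85 × 0.4 = 0.0153
Highest score → sports.

sports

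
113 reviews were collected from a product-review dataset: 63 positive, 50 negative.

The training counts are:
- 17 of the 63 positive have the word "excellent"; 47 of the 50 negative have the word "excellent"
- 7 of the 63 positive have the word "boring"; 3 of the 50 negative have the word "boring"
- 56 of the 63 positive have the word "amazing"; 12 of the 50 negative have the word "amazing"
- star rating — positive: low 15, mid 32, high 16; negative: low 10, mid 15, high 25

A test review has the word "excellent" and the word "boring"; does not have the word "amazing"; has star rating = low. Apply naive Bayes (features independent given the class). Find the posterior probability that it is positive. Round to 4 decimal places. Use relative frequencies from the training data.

positive: (63/113) × (17/63) × (7/63) × (7/63) × (15/63) ≈ 0.000442218
negative: (50/113) × (47/50) × (3/50) × (38/50) × (10/50) ≈ 0.00379327
P(positive | x) = 0.000442218 / 0.004235488 ≈ 0.1044

0.1044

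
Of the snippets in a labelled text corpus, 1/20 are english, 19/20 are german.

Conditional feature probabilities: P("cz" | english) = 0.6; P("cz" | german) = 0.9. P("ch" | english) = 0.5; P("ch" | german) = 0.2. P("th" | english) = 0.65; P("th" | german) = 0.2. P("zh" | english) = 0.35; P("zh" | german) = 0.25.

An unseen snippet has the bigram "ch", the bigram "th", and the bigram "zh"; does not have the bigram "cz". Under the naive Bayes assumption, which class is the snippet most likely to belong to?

english: 0.05 × (1−0.6) × 0.5 × 0.65 × 0.35 = 0.002275
german: 0.95 × (1−0.9) × 0.2 × 0.2 × 0.25 = 0.00095
Highest score → english.

english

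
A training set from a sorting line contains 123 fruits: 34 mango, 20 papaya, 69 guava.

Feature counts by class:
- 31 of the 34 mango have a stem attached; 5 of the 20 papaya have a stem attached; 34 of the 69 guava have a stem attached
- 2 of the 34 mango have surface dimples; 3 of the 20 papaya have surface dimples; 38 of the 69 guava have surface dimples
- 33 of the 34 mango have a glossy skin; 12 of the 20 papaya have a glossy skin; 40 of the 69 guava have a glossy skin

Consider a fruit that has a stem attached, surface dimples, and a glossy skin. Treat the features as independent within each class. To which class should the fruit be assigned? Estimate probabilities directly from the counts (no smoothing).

mango: (34/123) × (31/34) × (2/34) × (33/34) ≈ 0.0143894
papaya: (20/123) × (5/20) × (3/20) × (12/20) ≈ 0.00365854
guava: (69/123) × (34/69) × (38/69) × (40/69) ≈ 0.0882509
Highest score → guava.

guava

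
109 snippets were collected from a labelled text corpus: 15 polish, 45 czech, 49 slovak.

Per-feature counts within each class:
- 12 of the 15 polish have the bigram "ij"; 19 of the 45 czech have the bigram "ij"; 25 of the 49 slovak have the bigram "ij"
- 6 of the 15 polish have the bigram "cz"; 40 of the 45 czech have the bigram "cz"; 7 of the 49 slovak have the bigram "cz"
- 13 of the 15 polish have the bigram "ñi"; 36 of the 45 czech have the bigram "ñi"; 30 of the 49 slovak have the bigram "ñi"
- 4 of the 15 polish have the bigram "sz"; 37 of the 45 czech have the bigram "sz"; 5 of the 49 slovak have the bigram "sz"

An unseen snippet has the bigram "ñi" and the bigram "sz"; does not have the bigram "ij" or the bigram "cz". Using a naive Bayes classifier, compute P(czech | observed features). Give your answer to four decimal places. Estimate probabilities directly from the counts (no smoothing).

0.5276

polish: (15/109) × (3/15) × (9/15) × (13/15) × (4/15) ≈ 0.00381651
czech: (45/109) × (26/45) × (5/45) × (36/45) × (37/45) ≈ 0.0174335
slovak: (49/109) × (24/49) × (42/49) × (30/49) × (5/49) ≈ 0.0117906
P(czech | x) = 0.0174335 / 0.03304061 ≈ 0.5276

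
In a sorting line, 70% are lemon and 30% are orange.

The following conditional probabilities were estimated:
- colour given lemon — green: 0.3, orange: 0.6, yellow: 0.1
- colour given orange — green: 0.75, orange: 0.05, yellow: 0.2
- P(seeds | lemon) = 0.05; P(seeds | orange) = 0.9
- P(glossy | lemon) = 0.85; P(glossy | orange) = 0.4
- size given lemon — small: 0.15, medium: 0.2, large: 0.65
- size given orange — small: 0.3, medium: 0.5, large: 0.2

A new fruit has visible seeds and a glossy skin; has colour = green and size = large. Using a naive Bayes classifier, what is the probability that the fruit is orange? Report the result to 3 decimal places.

0.736

lemon: 0.7 × 0.3 × 0.05 × 0.85 × 0.65 = 0.00580125
orange: 0.3 × 0.75 × 0.9 × 0.4 × 0.2 = 0.0162
P(orange | x) = 0.0162 / 0.02200125 ≈ 0.736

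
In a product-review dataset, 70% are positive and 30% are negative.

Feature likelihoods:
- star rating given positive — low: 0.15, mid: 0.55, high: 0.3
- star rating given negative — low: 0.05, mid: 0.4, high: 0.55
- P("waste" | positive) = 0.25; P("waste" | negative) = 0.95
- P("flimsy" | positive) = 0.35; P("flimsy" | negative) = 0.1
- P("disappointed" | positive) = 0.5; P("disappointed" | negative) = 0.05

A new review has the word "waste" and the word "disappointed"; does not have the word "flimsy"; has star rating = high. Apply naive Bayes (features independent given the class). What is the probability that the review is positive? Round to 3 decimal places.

positive: 0.7 × 0.3 × 0.25 × (1−0.35) × 0.5 = 0.0170625
negative: 0.3 × 0.55 × 0.95 × (1−0.1) × 0.05 = 0.00705375
P(positive | x) = 0.0170625 / 0.02411625 ≈ 0.708

0.708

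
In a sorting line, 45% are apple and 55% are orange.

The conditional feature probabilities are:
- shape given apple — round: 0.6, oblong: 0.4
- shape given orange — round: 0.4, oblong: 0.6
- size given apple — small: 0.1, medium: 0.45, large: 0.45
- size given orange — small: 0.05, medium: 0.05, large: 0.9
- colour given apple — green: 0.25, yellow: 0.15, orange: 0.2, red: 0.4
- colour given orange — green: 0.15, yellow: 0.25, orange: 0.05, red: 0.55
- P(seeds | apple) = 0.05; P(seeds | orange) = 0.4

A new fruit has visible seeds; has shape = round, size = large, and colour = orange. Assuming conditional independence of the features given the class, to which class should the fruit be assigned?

orange

apple: 0.45 × 0.6 × 0.45 × 0.2 × 0.05 = 0.001215
orange: 0.55 × 0.4 × 0.9 × 0.05 × 0.4 = 0.00396
Highest score → orange.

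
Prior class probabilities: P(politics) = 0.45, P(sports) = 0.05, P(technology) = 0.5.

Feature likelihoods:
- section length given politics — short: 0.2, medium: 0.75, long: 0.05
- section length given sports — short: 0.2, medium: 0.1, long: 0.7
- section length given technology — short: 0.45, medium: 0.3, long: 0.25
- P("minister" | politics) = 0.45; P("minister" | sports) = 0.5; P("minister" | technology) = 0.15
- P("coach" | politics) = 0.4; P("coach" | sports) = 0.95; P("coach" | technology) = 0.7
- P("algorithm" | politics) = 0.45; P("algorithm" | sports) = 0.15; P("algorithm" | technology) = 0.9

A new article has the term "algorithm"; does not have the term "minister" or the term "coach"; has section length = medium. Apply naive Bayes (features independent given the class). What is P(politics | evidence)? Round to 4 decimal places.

politics: 0.45 × 0.75 × (1−0.45) × (1−0.4) × 0.45 = 0.05011875
sports: 0.05 × 0.1 × (1−0.5) × (1−0.95) × 0.15 = 0.00001875
technology: 0.5 × 0.3 × (1−0.15) × (1−0.7) × 0.9 = 0.034425
P(politics | x) = 0.05011875 / 0.0845625 ≈ 0.5927

0.5927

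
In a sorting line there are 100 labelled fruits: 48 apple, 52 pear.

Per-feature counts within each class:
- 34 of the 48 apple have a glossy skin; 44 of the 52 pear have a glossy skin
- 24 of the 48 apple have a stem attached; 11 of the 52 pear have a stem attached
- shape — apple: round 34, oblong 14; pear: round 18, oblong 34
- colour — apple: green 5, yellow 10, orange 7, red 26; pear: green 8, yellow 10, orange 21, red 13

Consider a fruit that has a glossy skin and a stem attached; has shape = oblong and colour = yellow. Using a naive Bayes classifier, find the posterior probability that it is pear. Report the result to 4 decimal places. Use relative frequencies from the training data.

0.5312

apple: (48/100) × (34/48) × (24/48) × (14/48) × (10/48) ≈ 0.0103299
pear: (52/100) × (44/52) × (11/52) × (34/52) × (10/52) ≈ 0.0117035
P(pear | x) = 0.0117035 / 0.0220334 ≈ 0.5312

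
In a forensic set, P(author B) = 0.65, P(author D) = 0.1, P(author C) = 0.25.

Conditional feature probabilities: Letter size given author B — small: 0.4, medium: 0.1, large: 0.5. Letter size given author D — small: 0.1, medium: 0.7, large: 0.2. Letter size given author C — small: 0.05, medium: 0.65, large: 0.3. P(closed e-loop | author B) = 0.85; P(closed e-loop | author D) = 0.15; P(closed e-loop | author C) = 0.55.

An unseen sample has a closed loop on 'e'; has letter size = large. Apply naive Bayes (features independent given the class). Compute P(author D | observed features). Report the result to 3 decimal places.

author B: 0.65 × 0.5 × 0.85 = 0.27625
author D: 0.1 × 0.2 × 0.15 = 0.003
author C: 0.25 × 0.3 × 0.55 = 0.04125
P(author D | x) = 0.003 / 0.3205 ≈ 0.009

0.009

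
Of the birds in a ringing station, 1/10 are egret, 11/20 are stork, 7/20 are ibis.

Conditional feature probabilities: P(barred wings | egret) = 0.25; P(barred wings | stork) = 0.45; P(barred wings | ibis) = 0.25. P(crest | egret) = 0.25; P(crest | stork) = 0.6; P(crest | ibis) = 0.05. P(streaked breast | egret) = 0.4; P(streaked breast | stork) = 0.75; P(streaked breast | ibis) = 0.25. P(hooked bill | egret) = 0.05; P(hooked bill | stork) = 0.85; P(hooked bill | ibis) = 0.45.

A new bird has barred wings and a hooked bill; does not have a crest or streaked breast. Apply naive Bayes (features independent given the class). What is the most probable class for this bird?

egret: 0.1 × 0.25 × (1−0.25) × (1−0.4) × 0.05 = 0.0005625
stork: 0.55 × 0.45 × (1−0.6) × (1−0.75) × 0.85 = 0.0210375
ibis: 0.35 × 0.25 × (1−0.05) × (1−0.25) × 0.45 = 0.0280546875
Highest score → ibis.

ibis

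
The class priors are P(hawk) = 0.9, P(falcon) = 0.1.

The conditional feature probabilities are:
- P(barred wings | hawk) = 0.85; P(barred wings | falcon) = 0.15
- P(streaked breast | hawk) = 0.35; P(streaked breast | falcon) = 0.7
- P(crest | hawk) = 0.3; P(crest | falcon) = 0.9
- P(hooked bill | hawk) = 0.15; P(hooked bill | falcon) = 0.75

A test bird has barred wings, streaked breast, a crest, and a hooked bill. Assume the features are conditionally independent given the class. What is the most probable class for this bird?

hawk

hawk: 0.9 × 0.85 × 0.35 × 0.3 × 0.15 = 0.01204875
falcon: 0.1 × 0.15 × 0.7 × 0.9 × 0.75 = 0.0070875
Highest score → hawk.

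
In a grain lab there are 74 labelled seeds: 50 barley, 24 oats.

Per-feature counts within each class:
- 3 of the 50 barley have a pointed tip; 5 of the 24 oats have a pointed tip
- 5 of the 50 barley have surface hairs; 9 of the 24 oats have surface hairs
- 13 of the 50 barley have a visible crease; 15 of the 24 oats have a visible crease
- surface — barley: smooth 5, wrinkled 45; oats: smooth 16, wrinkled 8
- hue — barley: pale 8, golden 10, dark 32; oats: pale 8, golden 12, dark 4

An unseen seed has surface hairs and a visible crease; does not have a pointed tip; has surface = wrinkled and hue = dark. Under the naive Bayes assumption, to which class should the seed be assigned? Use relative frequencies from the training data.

barley

barley: (50/74) × (47/50) × (5/50) × (13/50) × (45/50) × (32/50) ≈ 0.00951178
oats: (24/74) × (19/24) × (9/24) × (15/24) × (8/24) × (4/24) ≈ 0.00334319
Highest score → barley.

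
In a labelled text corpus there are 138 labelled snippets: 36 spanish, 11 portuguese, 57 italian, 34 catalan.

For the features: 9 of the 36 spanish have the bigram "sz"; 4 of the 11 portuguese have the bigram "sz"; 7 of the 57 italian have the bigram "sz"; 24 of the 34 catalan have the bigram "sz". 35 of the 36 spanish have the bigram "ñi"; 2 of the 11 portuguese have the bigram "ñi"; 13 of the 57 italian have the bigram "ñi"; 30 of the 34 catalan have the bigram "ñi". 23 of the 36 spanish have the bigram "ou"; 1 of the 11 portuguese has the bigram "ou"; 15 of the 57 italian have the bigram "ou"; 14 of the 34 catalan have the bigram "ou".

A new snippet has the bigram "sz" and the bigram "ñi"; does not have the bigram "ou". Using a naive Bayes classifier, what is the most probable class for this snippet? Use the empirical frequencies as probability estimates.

catalan

spanish: (36/138) × (9/36) × (35/36) × (13/36) ≈ 0.0228965
portuguese: (11/138) × (4/11) × (2/11) × (10/11) ≈ 0.00479099
italian: (57/138) × (7/57) × (13/57) × (42/57) ≈ 0.00852436
catalan: (34/138) × (24/34) × (30/34) × (20/34) ≈ 0.0902663
Highest score → catalan.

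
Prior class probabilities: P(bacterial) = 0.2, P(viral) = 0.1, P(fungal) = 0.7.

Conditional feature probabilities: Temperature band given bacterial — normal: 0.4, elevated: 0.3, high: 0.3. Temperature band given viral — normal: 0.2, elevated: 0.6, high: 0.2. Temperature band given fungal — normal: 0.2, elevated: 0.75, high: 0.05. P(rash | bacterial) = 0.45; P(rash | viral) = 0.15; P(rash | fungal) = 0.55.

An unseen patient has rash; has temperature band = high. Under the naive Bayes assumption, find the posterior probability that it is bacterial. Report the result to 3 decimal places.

bacterial: 0.2 × 0.3 × 0.45 = 0.027
viral: 0.1 × 0.2 × 0.15 = 0.003
fungal: 0.7 × 0.05 × 0.55 = 0.01925
P(bacterial | x) = 0.027 / 0.04925 ≈ 0.548

0.548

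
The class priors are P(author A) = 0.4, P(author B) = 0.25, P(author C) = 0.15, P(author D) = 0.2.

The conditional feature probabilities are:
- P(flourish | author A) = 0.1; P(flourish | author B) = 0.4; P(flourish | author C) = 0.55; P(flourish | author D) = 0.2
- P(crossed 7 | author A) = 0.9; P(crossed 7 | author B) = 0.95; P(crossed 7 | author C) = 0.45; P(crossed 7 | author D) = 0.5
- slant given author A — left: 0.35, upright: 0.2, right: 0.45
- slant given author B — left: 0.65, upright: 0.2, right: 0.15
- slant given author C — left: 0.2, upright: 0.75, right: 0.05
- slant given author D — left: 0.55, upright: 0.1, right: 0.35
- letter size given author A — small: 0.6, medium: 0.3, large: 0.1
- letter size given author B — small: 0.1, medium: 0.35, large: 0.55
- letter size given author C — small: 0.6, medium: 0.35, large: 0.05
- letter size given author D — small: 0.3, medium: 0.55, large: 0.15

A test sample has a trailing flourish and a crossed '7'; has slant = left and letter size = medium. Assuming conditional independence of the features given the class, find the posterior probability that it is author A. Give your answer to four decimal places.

0.1110

author A: 0.4 × 0.1 × 0.9 × 0.35 × 0.3 = 0.00378
author B: 0.25 × 0.4 × 0.95 × 0.65 × 0.35 = 0.0216125
author C: 0.15 × 0.55 × 0.45 × 0.2 × 0.35 = 0.00259875
author D: 0.2 × 0.2 × 0.5 × 0.55 × 0.55 = 0.00605
P(author A | x) = 0.00378 / 0.03404125 ≈ 0.1110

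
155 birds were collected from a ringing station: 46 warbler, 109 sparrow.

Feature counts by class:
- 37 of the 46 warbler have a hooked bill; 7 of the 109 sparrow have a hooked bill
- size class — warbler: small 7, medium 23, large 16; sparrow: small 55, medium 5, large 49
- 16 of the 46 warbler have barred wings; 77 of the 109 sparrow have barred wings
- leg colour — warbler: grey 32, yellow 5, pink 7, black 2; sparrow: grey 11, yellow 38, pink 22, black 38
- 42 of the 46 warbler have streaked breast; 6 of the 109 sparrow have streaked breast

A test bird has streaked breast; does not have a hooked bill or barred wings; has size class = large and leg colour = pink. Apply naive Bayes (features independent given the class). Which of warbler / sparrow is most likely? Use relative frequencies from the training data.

warbler

warbler: (46/155) × (9/46) × (16/46) × (30/46) × (7/46) × (42/46) ≈ 0.00183007
sparrow: (109/155) × (102/109) × (49/109) × (32/109) × (22/109) × (6/109) ≈ 0.0009649
Highest score → warbler.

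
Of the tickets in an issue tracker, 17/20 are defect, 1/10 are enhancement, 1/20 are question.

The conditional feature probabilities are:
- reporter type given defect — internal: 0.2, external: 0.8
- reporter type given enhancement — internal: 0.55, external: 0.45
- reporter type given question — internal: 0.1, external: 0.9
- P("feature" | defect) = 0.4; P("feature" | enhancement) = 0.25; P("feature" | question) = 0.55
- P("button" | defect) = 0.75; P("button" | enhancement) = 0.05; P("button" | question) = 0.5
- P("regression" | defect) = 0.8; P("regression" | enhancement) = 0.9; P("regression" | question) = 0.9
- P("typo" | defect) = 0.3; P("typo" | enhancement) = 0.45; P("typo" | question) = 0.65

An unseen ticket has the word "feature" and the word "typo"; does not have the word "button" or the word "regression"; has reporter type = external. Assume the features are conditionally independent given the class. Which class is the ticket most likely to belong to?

defect: 0.85 × 0.8 × 0.4 × (1−0.75) × (1−0.8) × 0.3 = 0.00408
enhancement: 0.1 × 0.45 × 0.25 × (1−0.05) × (1−0.9) × 0.45 = 0.0004809375
question: 0.05 × 0.9 × 0.55 × (1−0.5) × (1−0.9) × 0.65 = 0.000804375
Highest score → defect.

defect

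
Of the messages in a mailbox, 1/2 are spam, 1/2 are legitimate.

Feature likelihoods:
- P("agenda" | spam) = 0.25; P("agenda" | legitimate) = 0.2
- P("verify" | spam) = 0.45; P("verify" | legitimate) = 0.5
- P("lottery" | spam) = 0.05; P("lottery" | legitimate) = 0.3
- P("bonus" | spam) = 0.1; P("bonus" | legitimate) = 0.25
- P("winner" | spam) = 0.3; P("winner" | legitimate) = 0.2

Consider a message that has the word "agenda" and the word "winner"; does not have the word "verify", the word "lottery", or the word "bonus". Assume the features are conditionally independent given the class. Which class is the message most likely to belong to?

spam

spam: 0.5 × 0.25 × (1−0.45) × (1−0.05) × (1−0.1) × 0.3 = 0.017634375
legitimate: 0.5 × 0.2 × (1−0.5) × (1−0.3) × (1−0.25) × 0.2 = 0.00525
Highest score → spam.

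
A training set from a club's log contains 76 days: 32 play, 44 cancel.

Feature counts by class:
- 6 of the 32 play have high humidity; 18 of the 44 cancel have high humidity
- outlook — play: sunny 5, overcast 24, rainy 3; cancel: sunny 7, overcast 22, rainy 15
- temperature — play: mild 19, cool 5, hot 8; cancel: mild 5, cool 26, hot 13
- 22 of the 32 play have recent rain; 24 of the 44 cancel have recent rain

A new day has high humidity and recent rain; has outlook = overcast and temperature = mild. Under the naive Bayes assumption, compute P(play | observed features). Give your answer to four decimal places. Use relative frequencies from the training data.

0.7671

play: (32/76) × (6/32) × (24/32) × (19/32) × (22/32) = 0.024169921875
cancel: (44/76) × (18/44) × (22/44) × (5/44) × (24/44) ≈ 0.00734015
P(play | x) = 0.024169921875 / 0.031510071875 ≈ 0.7671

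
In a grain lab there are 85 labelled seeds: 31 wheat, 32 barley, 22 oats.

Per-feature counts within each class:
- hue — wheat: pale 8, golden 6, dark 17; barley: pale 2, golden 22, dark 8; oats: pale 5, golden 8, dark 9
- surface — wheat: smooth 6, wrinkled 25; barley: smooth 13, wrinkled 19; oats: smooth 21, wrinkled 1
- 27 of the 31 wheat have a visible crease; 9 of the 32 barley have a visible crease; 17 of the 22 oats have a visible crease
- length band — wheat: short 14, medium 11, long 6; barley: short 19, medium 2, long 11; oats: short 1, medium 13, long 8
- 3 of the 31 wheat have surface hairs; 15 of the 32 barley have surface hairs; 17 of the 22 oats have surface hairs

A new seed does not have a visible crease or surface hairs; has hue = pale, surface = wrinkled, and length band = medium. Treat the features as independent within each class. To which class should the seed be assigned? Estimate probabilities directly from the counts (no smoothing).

wheat: (31/85) × (8/31) × (25/31) × (4/31) × (11/31) × (28/31) ≈ 0.00313888
barley: (32/85) × (2/32) × (19/32) × (23/32) × (2/32) × (17/32) = 0.000333404541015625
oats: (22/85) × (5/22) × (1/22) × (5/22) × (13/22) × (5/22) ≈ 0.0000816101
Highest score → wheat.

wheat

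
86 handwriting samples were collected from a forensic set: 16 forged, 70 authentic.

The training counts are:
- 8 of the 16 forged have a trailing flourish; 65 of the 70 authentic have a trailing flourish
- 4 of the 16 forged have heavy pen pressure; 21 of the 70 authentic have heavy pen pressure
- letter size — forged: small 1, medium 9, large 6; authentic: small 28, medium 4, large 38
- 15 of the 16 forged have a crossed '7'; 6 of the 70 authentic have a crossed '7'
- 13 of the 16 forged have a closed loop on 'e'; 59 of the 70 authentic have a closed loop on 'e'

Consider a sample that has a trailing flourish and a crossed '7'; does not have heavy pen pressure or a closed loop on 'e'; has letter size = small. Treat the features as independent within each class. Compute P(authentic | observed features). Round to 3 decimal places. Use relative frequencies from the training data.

0.788

forged: (16/86) × (8/16) × (12/16) × (1/16) × (15/16) × (3/16) ≈ 0.000766488
authentic: (70/86) × (65/70) × (49/70) × (28/70) × (6/70) × (11/70) ≈ 0.0028505
P(authentic | x) = 0.0028505 / 0.003616988 ≈ 0.788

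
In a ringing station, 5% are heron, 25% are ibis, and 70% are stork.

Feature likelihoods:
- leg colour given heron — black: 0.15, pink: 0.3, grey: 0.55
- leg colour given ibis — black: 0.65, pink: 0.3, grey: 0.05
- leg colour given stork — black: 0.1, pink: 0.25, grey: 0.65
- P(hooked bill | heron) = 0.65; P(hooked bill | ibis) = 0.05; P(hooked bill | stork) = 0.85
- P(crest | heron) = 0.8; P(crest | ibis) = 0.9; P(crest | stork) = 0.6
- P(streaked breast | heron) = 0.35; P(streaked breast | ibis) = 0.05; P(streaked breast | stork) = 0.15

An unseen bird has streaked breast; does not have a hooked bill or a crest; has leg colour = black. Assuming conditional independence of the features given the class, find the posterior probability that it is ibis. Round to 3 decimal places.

0.487

heron: 0.05 × 0.15 × (1−0.65) × (1−0.8) × 0.35 = 0.00018375
ibis: 0.25 × 0.65 × (1−0.05) × (1−0.9) × 0.05 = 0.000771875
stork: 0.7 × 0.1 × (1−0.85) × (1−0.6) × 0.15 = 0.00063
P(ibis | x) = 0.000771875 / 0.001585625 ≈ 0.487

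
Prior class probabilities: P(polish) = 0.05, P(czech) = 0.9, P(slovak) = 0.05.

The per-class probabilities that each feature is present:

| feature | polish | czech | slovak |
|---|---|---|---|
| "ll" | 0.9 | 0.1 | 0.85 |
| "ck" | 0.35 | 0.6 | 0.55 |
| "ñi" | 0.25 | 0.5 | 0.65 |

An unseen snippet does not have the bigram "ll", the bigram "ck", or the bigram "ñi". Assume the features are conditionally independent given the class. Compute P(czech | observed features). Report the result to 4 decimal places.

polish: 0.05 × (1−0.9) × (1−0.35) × (1−0.25) = 0.0024375
czech: 0.9 × (1−0.1) × (1−0.6) × (1−0.5) = 0.162
slovak: 0.05 × (1−0.85) × (1−0.55) × (1−0.65) = 0.00118125
P(czech | x) = 0.162 / 0.16561875 ≈ 0.9782

0.9782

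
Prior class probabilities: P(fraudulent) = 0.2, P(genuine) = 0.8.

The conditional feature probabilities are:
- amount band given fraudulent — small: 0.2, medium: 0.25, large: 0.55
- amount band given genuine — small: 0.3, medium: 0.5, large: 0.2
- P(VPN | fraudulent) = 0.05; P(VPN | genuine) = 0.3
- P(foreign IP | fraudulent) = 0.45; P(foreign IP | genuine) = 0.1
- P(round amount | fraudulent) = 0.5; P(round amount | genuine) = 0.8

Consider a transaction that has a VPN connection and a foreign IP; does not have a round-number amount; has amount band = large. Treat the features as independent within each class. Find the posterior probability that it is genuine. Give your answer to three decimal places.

0.437

fraudulent: 0.2 × 0.55 × 0.05 × 0.45 × (1−0.5) = 0.0012375
genuine: 0.8 × 0.2 × 0.3 × 0.1 × (1−0.8) = 0.00096
P(genuine | x) = 0.00096 / 0.0021975 ≈ 0.437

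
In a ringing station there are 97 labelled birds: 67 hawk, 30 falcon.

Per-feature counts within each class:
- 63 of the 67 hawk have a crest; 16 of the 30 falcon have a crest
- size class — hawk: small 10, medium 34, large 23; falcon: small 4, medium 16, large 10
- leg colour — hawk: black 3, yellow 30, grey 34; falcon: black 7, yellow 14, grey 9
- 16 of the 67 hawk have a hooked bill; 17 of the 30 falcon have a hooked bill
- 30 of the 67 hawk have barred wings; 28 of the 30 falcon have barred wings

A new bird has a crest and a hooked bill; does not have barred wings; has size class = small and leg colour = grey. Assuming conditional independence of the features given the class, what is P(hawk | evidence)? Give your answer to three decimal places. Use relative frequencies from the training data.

0.963

hawk: (67/97) × (63/67) × (10/67) × (34/67) × (16/67) × (37/67) ≈ 0.00648739
falcon: (30/97) × (16/30) × (4/30) × (9/30) × (17/30) × (2/30) ≈ 0.000249255
P(hawk | x) = 0.00648739 / 0.006736645 ≈ 0.963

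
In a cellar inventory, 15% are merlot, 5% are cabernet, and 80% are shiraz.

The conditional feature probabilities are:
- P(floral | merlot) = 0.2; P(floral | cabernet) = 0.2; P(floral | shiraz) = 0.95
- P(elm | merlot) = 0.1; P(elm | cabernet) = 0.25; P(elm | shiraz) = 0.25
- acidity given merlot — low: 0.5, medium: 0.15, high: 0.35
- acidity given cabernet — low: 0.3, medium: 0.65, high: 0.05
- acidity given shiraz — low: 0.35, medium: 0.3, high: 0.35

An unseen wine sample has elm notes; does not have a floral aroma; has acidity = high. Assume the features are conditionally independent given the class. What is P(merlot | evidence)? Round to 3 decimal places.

0.512

merlot: 0.15 × (1−0.2) × 0.1 × 0.35 = 0.0042
cabernet: 0.05 × (1−0.2) × 0.25 × 0.05 = 0.0005
shiraz: 0.8 × (1−0.95) × 0.25 × 0.35 = 0.0035
P(merlot | x) = 0.0042 / 0.0082 ≈ 0.512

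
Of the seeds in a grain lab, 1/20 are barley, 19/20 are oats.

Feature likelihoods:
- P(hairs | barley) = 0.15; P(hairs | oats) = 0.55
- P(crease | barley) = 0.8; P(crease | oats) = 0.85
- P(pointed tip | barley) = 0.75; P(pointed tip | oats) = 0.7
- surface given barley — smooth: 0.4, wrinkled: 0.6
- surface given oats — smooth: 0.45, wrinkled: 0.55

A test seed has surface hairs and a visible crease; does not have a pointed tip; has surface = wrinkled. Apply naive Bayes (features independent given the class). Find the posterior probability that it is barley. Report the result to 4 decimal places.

0.0121

barley: 0.05 × 0.15 × 0.8 × (1−0.75) × 0.6 = 0.0009
oats: 0.95 × 0.55 × 0.85 × (1−0.7) × 0.55 = 0.073280625
P(barley | x) = 0.0009 / 0.074180625 ≈ 0.0121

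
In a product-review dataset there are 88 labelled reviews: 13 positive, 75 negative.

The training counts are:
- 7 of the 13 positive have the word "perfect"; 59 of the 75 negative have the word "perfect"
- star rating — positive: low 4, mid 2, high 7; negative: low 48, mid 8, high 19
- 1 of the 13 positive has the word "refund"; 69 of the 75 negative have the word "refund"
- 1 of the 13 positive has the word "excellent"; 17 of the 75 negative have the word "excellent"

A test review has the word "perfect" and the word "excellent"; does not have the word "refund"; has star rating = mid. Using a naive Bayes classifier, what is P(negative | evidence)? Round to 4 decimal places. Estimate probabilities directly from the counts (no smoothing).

positive: (13/88) × (7/13) × (2/13) × (12/13) × (1/13) ≈ 0.000868954
negative: (75/88) × (59/75) × (8/75) × (6/75) × (17/75) ≈ 0.00129681
P(negative | x) = 0.00129681 / 0.002165764 ≈ 0.5988

0.5988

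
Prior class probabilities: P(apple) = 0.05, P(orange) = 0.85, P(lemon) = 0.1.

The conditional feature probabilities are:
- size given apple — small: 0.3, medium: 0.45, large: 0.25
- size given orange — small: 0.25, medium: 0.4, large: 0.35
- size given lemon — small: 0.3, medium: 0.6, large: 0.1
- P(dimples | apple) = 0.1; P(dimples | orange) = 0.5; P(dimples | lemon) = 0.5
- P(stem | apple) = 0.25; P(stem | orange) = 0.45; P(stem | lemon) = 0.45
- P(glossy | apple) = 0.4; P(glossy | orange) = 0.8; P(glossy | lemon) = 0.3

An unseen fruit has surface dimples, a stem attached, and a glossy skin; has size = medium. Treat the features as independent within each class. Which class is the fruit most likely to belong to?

orange

apple: 0.05 × 0.45 × 0.1 × 0.25 × 0.4 = 0.000225
orange: 0.85 × 0.4 × 0.5 × 0.45 × 0.8 = 0.0612
lemon: 0.1 × 0.6 × 0.5 × 0.45 × 0.3 = 0.00405
Highest score → orange.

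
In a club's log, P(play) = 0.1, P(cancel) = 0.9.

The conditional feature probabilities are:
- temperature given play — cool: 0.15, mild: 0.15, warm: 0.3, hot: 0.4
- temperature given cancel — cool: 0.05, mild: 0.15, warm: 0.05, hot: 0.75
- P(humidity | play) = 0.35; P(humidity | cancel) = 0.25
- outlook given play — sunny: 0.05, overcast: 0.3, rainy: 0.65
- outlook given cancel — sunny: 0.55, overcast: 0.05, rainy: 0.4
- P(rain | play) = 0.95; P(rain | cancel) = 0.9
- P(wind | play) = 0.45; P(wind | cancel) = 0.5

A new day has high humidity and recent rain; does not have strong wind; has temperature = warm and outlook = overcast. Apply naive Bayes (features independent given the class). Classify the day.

play

play: 0.1 × 0.3 × 0.35 × 0.3 × 0.95 × (1−0.45) = 0.001645875
cancel: 0.9 × 0.05 × 0.25 × 0.05 × 0.9 × (1−0.5) = 0.000253125
Highest score → play.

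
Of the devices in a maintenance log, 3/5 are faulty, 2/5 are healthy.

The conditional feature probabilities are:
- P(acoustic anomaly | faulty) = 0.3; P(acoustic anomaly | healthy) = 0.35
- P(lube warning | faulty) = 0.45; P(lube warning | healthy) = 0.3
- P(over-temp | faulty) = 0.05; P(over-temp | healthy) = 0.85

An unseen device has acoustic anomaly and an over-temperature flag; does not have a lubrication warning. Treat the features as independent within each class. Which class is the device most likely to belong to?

healthy

faulty: 0.6 × 0.3 × (1−0.45) × 0.05 = 0.00495
healthy: 0.4 × 0.35 × (1−0.3) × 0.85 = 0.0833
Highest score → healthy.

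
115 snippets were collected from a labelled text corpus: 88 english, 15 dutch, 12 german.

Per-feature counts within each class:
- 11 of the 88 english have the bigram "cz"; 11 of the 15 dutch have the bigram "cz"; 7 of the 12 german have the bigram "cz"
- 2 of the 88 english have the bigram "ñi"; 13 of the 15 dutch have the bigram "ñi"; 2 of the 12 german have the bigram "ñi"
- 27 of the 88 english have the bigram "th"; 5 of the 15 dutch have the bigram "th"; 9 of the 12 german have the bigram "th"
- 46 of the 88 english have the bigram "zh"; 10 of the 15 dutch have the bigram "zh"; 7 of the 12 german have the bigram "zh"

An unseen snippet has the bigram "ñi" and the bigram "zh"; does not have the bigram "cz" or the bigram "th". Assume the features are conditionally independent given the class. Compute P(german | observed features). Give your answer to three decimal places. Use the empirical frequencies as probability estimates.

english: (88/115) × (77/88) × (2/88) × (61/88) × (46/88) ≈ 0.00551395
dutch: (15/115) × (4/15) × (13/15) × (10/15) × (10/15) ≈ 0.0133977
german: (12/115) × (5/12) × (2/12) × (3/12) × (7/12) ≈ 0.00105676
P(german | x) = 0.00105676 / 0.01996841 ≈ 0.053

0.053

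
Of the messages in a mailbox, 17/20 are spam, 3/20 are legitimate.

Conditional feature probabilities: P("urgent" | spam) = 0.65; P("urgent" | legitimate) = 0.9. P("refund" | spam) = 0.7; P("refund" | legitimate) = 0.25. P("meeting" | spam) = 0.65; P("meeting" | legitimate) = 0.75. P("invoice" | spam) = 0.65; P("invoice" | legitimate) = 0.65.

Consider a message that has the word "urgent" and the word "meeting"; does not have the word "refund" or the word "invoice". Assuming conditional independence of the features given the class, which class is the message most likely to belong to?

spam: 0.85 × 0.65 × (1−0.7) × 0.65 × (1−0.65) = 0.037708125
legitimate: 0.15 × 0.9 × (1−0.25) × 0.75 × (1−0.65) = 0.026578125
Highest score → spam.

spam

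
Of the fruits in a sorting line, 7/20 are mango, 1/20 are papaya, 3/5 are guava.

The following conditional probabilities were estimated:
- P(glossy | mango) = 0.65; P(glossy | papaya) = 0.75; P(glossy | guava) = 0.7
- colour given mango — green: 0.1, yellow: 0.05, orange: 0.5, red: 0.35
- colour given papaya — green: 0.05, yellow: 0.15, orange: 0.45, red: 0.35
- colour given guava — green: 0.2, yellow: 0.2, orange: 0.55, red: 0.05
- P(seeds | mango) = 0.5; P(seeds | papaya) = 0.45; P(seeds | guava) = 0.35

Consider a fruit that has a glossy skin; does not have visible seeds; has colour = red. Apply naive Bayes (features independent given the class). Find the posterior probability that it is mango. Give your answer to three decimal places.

0.656

mango: 0.35 × 0.65 × 0.35 × (1−0.5) = 0.0398125
papaya: 0.05 × 0.75 × 0.35 × (1−0.45) = 0.00721875
guava: 0.6 × 0.7 × 0.05 × (1−0.35) = 0.01365
P(mango | x) = 0.0398125 / 0.06068125 ≈ 0.656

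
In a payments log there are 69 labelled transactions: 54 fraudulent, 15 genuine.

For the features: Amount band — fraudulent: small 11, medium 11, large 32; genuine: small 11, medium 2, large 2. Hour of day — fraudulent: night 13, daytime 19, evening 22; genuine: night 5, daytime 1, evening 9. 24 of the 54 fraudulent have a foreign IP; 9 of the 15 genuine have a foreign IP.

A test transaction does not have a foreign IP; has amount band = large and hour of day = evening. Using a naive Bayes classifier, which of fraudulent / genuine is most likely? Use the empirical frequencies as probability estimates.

fraudulent

fraudulent: (54/69) × (32/54) × (22/54) × (30/54) ≈ 0.104968
genuine: (15/69) × (2/15) × (9/15) × (6/15) ≈ 0.00695652
Highest score → fraudulent.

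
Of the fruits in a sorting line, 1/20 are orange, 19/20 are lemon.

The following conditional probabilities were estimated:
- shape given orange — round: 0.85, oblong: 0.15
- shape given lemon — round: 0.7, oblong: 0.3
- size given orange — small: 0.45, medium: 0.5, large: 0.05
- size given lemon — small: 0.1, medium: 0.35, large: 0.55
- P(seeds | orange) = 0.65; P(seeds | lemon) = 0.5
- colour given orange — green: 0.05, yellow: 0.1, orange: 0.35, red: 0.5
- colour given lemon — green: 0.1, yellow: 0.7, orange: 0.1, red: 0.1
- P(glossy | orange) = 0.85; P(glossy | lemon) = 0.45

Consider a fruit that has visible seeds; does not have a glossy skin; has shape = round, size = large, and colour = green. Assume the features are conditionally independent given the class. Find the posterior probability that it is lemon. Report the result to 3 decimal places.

0.999

orange: 0.05 × 0.85 × 0.05 × 0.65 × 0.05 × (1−0.85) = 0.000010359375
lemon: 0.95 × 0.7 × 0.55 × 0.5 × 0.1 × (1−0.45) = 0.010058125
P(lemon | x) = 0.010058125 / 0.010068484375 ≈ 0.999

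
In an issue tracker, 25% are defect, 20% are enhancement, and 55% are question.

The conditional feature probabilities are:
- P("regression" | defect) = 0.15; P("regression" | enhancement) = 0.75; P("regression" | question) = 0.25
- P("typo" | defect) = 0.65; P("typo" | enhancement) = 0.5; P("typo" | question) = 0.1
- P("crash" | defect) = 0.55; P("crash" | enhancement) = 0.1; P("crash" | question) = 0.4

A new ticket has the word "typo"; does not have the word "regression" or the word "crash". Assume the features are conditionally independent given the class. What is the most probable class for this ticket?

defect

defect: 0.25 × (1−0.15) × 0.65 × (1−0.55) = 0.06215625
enhancement: 0.2 × (1−0.75) × 0.5 × (1−0.1) = 0.0225
question: 0.55 × (1−0.25) × 0.1 × (1−0.4) = 0.02475
Highest score → defect.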